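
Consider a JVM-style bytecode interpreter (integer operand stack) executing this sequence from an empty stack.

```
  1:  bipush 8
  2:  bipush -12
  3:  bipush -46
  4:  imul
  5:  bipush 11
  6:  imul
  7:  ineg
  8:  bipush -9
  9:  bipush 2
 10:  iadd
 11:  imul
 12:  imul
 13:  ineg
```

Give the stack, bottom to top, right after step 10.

bipush 8    8
bipush -12  8 -12
bipush -46  8 -12 -46
imul        8 552
bipush 11   8 552 11
imul        8 6072
ineg        8 -6072
bipush -9   8 -6072 -9
bipush 2    8 -6072 -9 2
iadd        8 -6072 -7

[8, -6072, -7]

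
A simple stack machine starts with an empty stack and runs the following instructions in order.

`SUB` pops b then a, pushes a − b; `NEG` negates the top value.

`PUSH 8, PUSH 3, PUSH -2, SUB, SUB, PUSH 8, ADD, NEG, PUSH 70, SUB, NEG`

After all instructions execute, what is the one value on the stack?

PUSH 8  → 8
PUSH 3  → 8 3
PUSH -2 → 8 3 -2
SUB     → 8 5
SUB     → 3
PUSH 8  → 3 8
ADD     → 11
NEG     → -11
PUSH 70 → -11 70
SUB     → -81
NEG     → 81

81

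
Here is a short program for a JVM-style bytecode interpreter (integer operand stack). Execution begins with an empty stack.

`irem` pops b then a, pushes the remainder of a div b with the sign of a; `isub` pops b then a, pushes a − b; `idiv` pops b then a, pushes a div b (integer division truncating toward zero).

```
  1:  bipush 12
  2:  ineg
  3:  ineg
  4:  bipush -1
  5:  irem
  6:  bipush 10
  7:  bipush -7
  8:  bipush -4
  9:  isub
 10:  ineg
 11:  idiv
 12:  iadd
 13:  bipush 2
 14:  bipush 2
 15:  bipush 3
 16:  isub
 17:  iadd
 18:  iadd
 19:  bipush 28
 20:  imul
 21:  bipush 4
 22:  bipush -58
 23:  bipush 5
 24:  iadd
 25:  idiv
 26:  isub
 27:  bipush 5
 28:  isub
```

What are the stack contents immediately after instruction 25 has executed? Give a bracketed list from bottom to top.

[112, 0]

bipush 12  -> 12
ineg       -> -12
ineg       -> 12
bipush -1  -> 12 -1
irem       -> 0
bipush 10  -> 0 10
bipush -7  -> 0 10 -7
bipush -4  -> 0 10 -7 -4
isub       -> 0 10 -3
ineg       -> 0 10 3
idiv       -> 0 3
iadd       -> 3
bipush 2   -> 3 2
bipush 2   -> 3 2 2
bipush 3   -> 3 2 2 3
isub       -> 3 2 -1
iadd       -> 3 1
iadd       -> 4
bipush 28  -> 4 28
imul       -> 112
bipush 4   -> 112 4
bipush -58 -> 112 4 -58
bipush 5   -> 112 4 -58 5
iadd       -> 112 4 -53
idiv       -> 112 0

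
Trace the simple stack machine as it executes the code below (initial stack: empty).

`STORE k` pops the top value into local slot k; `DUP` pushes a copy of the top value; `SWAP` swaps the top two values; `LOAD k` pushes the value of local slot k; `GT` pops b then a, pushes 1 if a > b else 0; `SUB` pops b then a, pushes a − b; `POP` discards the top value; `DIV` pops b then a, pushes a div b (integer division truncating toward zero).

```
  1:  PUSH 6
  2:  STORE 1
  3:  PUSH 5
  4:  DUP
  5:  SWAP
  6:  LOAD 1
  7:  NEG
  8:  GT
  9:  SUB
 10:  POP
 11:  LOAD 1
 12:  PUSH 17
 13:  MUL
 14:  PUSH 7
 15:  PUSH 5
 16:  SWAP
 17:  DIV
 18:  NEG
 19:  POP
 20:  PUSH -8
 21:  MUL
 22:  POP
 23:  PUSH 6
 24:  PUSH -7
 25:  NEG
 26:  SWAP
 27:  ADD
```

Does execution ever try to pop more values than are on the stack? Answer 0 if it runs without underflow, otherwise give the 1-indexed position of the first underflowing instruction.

0

PUSH 6   6
STORE 1  (empty)
PUSH 5   5
DUP      5 5
SWAP     5 5
LOAD 1   5 5 6
NEG      5 5 -6
GT       5 1
SUB      4
POP      (empty)
LOAD 1   6
PUSH 17  6 17
MUL      102
PUSH 7   102 7
PUSH 5   102 7 5
SWAP     102 5 7
DIV      102 0
NEG      102 0
POP      102
PUSH -8  102 -8
MUL      -816
POP      (empty)
PUSH 6   6
PUSH -7  6 -7
NEG      6 7
SWAP     7 6
ADD      13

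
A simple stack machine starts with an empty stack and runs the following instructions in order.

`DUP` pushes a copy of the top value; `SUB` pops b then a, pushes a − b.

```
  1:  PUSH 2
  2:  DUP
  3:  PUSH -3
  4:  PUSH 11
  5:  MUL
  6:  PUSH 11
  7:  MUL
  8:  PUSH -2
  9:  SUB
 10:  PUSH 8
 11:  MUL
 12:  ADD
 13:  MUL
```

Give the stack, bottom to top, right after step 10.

PUSH 2  : 2
DUP     : 2 2
PUSH -3 : 2 2 -3
PUSH 11 : 2 2 -3 11
MUL     : 2 2 -33
PUSH 11 : 2 2 -33 11
MUL     : 2 2 -363
PUSH -2 : 2 2 -363 -2
SUB     : 2 2 -361
PUSH 8  : 2 2 -361 8

[2, 2, -361, 8]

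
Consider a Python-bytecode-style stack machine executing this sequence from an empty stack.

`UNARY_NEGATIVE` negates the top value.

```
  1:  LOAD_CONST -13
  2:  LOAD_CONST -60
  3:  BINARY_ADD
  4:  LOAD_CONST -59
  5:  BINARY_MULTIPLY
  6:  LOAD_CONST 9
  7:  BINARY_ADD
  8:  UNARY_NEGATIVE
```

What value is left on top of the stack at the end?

-4316

LOAD_CONST -13  → -13
LOAD_CONST -60  → -13 -60
BINARY_ADD      → -73
LOAD_CONST -59  → -73 -59
BINARY_MULTIPLY → 4307
LOAD_CONST 9    → 4307 9
BINARY_ADD      → 4316
UNARY_NEGATIVE  → -4316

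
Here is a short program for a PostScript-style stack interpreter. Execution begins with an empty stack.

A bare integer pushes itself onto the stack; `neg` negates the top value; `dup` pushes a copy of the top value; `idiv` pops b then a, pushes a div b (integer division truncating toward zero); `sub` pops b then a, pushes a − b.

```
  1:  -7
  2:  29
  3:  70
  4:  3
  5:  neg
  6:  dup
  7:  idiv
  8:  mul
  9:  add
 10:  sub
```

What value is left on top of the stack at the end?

-7   : [-7]
29   : [-7, 29]
70   : [-7, 29, 70]
3    : [-7, 29, 70, 3]
neg  : [-7, 29, 70, -3]
dup  : [-7, 29, 70, -3, -3]
idiv : [-7, 29, 70, 1]
mul  : [-7, 29, 70]
add  : [-7, 99]
sub  : [-106]

-106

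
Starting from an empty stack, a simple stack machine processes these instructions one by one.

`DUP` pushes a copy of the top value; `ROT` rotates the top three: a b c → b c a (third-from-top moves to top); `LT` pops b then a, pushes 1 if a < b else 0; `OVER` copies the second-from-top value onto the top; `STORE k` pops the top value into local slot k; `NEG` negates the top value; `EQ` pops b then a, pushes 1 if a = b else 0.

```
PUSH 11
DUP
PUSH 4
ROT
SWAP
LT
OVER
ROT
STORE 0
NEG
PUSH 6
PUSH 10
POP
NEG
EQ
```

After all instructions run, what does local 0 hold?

11

PUSH 11 -> 11
DUP     -> 11 11
PUSH 4  -> 11 11 4
ROT     -> 11 4 11
SWAP    -> 11 11 4
LT      -> 11 0
OVER    -> 11 0 11
ROT     -> 0 11 11
STORE 0 -> 0 11
NEG     -> 0 -11
PUSH 6  -> 0 -11 6
PUSH 10 -> 0 -11 6 10
POP     -> 0 -11 6
NEG     -> 0 -11 -6
EQ      -> 0 0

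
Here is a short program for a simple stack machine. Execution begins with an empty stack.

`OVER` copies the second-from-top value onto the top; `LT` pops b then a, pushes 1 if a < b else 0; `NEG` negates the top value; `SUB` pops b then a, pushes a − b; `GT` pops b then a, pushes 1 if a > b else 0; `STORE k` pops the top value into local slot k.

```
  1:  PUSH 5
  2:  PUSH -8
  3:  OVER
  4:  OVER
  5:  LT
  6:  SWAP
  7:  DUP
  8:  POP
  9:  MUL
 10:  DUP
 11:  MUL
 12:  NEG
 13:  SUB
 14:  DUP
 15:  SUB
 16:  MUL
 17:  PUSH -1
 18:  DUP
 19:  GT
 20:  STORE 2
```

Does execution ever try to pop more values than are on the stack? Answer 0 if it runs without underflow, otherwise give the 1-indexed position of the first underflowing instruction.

16

PUSH 5  : [5]
PUSH -8 : [5, -8]
OVER    : [5, -8, 5]
OVER    : [5, -8, 5, -8]
LT      : [5, -8, 0]
SWAP    : [5, 0, -8]
DUP     : [5, 0, -8, -8]
POP     : [5, 0, -8]
MUL     : [5, 0]
DUP     : [5, 0, 0]
MUL     : [5, 0]
NEG     : [5, 0]
SUB     : [5]
DUP     : [5, 5]
SUB     : [0]
MUL  — needs 2 operands, stack has 1 → underflow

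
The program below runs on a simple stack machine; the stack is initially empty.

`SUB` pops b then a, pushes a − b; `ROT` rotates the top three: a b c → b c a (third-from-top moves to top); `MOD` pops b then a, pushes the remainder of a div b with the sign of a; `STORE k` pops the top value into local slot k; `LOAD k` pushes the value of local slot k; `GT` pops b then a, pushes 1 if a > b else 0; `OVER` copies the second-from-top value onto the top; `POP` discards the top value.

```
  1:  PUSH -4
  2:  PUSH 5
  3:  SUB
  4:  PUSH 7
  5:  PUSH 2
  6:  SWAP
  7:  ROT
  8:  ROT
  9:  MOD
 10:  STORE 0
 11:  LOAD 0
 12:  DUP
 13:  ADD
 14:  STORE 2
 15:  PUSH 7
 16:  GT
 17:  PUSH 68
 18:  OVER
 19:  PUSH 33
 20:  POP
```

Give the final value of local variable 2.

PUSH -4 : -4
PUSH 5  : -4 5
SUB     : -9
PUSH 7  : -9 7
PUSH 2  : -9 7 2
SWAP    : -9 2 7
ROT     : 2 7 -9
ROT     : 7 -9 2
MOD     : 7 -1
STORE 0 : 7
LOAD 0  : 7 -1
DUP     : 7 -1 -1
ADD     : 7 -2
STORE 2 : 7
PUSH 7  : 7 7
GT      : 0
PUSH 68 : 0 68
OVER    : 0 68 0
PUSH 33 : 0 68 0 33
POP     : 0 68 0

-2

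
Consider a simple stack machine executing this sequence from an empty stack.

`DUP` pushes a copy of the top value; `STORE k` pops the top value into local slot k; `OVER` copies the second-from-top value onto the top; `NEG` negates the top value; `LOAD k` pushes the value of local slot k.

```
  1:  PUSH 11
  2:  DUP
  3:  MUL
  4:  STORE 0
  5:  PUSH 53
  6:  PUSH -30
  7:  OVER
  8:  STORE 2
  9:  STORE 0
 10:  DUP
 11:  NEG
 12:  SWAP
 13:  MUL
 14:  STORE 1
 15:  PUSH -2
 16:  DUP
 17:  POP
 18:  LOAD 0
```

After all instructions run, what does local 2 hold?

53

PUSH 11  : 11
DUP      : 11 11
MUL      : 121
STORE 0  : (empty)
PUSH 53  : 53
PUSH -30 : 53 -30
OVER     : 53 -30 53
STORE 2  : 53 -30
STORE 0  : 53
DUP      : 53 53
NEG      : 53 -53
SWAP     : -53 53
MUL      : -2809
STORE 1  : (empty)
PUSH -2  : -2
DUP      : -2 -2
POP      : -2
LOAD 0   : -2 -30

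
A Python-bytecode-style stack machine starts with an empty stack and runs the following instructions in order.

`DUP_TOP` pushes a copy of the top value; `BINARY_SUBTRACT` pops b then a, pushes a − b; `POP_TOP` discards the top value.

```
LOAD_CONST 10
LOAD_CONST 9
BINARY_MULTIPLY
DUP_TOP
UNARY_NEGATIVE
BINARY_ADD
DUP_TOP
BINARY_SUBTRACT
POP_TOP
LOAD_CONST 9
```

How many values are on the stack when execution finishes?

1

LOAD_CONST 10   → [10]
LOAD_CONST 9    → [10, 9]
BINARY_MULTIPLY → [90]
DUP_TOP         → [90, 90]
UNARY_NEGATIVE  → [90, -90]
BINARY_ADD      → [0]
DUP_TOP         → [0, 0]
BINARY_SUBTRACT → [0]
POP_TOP         → []
LOAD_CONST 9    → [9]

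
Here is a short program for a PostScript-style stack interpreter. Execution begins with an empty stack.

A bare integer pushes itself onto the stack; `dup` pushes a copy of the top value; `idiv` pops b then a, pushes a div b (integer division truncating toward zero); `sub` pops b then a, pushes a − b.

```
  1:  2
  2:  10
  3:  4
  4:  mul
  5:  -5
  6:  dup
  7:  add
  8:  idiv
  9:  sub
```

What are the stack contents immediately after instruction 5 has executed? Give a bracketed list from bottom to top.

[2, 40, -5]

2   -> [2]
10  -> [2, 10]
4   -> [2, 10, 4]
mul -> [2, 40]
-5  -> [2, 40, -5]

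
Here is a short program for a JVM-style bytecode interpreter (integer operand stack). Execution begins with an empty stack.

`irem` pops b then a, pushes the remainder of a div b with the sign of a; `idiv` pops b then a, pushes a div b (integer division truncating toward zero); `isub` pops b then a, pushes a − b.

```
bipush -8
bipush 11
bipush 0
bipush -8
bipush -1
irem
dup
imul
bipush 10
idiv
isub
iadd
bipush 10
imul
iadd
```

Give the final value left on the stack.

bipush -8 -> [-8]
bipush 11 -> [-8, 11]
bipush 0  -> [-8, 11, 0]
bipush -8 -> [-8, 11, 0, -8]
bipush -1 -> [-8, 11, 0, -8, -1]
irem      -> [-8, 11, 0, 0]
dup       -> [-8, 11, 0, 0, 0]
imul      -> [-8, 11, 0, 0]
bipush 10 -> [-8, 11, 0, 0, 10]
idiv      -> [-8, 11, 0, 0]
isub      -> [-8, 11, 0]
iadd      -> [-8, 11]
bipush 10 -> [-8, 11, 10]
imul      -> [-8, 110]
iadd      -> [102]

102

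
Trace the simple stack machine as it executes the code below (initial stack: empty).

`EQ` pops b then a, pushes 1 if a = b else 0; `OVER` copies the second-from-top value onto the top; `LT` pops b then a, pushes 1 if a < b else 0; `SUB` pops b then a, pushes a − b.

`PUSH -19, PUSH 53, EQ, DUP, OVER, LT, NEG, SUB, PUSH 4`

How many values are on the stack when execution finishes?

PUSH -19 → -19
PUSH 53  → -19 53
EQ       → 0
DUP      → 0 0
OVER     → 0 0 0
LT       → 0 0
NEG      → 0 0
SUB      → 0
PUSH 4   → 0 4

2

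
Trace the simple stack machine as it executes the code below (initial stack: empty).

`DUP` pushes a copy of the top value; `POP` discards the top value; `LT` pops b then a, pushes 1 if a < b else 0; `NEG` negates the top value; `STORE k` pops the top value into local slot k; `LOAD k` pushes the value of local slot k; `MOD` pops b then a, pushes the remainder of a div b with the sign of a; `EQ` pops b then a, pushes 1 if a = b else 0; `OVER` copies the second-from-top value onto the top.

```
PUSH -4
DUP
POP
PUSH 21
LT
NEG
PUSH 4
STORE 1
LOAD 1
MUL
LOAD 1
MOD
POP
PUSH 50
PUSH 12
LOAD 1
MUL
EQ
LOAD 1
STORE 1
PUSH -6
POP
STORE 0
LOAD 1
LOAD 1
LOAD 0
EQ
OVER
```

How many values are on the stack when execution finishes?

3

PUSH -4  -4
DUP      -4 -4
POP      -4
PUSH 21  -4 21
LT       1
NEG      -1
PUSH 4   -1 4
STORE 1  -1
LOAD 1   -1 4
MUL      -4
LOAD 1   -4 4
MOD      0
POP      (empty)
PUSH 50  50
PUSH 12  50 12
LOAD 1   50 12 4
MUL      50 48
EQ       0
LOAD 1   0 4
STORE 1  0
PUSH -6  0 -6
POP      0
STORE 0  (empty)
LOAD 1   4
LOAD 1   4 4
LOAD 0   4 4 0
EQ       4 0
OVER     4 0 4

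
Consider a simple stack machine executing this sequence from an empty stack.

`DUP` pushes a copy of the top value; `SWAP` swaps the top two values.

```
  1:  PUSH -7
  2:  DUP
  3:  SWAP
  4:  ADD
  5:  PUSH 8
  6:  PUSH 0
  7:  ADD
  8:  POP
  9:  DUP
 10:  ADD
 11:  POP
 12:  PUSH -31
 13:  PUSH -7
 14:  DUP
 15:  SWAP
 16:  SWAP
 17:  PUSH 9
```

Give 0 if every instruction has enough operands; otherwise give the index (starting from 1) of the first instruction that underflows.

0

PUSH -7   [-7]
DUP       [-7, -7]
SWAP      [-7, -7]
ADD       [-14]
PUSH 8    [-14, 8]
PUSH 0    [-14, 8, 0]
ADD       [-14, 8]
POP       [-14]
DUP       [-14, -14]
ADD       [-28]
POP       []
PUSH -31  [-31]
PUSH -7   [-31, -7]
DUP       [-31, -7, -7]
SWAP      [-31, -7, -7]
SWAP      [-31, -7, -7]
PUSH 9    [-31, -7, -7, 9]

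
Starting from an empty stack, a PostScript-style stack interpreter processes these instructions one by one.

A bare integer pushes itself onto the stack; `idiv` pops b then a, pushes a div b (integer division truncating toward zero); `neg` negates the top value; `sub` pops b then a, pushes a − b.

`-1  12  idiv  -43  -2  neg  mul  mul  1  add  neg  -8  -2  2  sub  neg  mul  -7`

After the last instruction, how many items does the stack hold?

3

-1    [-1]
12    [-1, 12]
idiv  [0]
-43   [0, -43]
-2    [0, -43, -2]
neg   [0, -43, 2]
mul   [0, -86]
mul   [0]
1     [0, 1]
add   [1]
neg   [-1]
-8    [-1, -8]
-2    [-1, -8, -2]
2     [-1, -8, -2, 2]
sub   [-1, -8, -4]
neg   [-1, -8, 4]
mul   [-1, -32]
-7    [-1, -32, -7]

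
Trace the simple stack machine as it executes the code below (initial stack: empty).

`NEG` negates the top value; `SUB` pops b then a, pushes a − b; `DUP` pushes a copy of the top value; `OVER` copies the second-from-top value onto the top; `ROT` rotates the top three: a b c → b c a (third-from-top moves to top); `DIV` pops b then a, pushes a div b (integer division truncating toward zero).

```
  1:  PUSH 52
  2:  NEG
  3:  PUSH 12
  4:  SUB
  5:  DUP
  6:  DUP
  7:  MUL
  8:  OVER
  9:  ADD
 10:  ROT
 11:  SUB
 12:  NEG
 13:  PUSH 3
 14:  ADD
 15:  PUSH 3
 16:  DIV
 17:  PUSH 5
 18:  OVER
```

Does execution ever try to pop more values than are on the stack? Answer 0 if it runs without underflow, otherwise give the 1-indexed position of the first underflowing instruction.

PUSH 52 : 52
NEG     : -52
PUSH 12 : -52 12
SUB     : -64
DUP     : -64 -64
DUP     : -64 -64 -64
MUL     : -64 4096
OVER    : -64 4096 -64
ADD     : -64 4032
ROT  — needs 3 operands, stack has 2 → underflow

10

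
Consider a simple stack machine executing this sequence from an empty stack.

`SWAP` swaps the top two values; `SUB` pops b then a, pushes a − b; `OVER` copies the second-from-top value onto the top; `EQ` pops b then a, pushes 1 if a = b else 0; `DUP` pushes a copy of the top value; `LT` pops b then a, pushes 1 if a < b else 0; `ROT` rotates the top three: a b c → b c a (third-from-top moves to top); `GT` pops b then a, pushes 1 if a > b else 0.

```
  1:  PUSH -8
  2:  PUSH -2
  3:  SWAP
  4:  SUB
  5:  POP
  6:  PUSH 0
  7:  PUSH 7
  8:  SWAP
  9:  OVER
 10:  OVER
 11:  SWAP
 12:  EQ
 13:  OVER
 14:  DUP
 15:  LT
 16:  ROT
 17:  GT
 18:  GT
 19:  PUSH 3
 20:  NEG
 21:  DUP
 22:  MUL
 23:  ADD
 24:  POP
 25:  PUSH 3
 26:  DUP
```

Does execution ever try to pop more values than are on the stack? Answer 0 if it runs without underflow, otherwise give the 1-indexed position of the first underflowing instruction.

0

PUSH -8  -8
PUSH -2  -8 -2
SWAP     -2 -8
SUB      6
POP      (empty)
PUSH 0   0
PUSH 7   0 7
SWAP     7 0
OVER     7 0 7
OVER     7 0 7 0
SWAP     7 0 0 7
EQ       7 0 0
OVER     7 0 0 0
DUP      7 0 0 0 0
LT       7 0 0 0
ROT      7 0 0 0
GT       7 0 0
GT       7 0
PUSH 3   7 0 3
NEG      7 0 -3
DUP      7 0 -3 -3
MUL      7 0 9
ADD      7 9
POP      7
PUSH 3   7 3
DUP      7 3 3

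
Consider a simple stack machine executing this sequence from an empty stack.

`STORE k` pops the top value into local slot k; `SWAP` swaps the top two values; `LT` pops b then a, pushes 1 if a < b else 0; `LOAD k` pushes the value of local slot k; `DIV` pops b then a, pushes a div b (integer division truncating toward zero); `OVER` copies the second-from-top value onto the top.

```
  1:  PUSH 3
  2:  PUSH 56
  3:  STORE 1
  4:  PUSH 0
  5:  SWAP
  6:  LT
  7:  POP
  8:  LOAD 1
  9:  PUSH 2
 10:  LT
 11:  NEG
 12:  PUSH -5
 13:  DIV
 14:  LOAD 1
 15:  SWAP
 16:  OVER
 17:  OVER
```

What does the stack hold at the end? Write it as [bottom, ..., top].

[56, 0, 56, 0]

PUSH 3  → 3
PUSH 56 → 3 56
STORE 1 → 3
PUSH 0  → 3 0
SWAP    → 0 3
LT      → 1
POP     → (empty)
LOAD 1  → 56
PUSH 2  → 56 2
LT      → 0
NEG     → 0
PUSH -5 → 0 -5
DIV     → 0
LOAD 1  → 0 56
SWAP    → 56 0
OVER    → 56 0 56
OVER    → 56 0 56 0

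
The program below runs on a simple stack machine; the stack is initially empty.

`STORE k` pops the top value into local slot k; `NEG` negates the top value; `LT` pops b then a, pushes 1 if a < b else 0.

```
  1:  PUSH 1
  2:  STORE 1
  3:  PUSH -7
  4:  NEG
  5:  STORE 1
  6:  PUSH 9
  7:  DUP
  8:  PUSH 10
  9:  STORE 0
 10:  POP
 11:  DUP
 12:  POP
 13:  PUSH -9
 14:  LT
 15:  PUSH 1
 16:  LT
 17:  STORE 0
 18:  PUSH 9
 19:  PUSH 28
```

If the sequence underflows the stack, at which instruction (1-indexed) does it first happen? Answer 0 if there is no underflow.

0

PUSH 1  -> 1
STORE 1 -> (empty)
PUSH -7 -> -7
NEG     -> 7
STORE 1 -> (empty)
PUSH 9  -> 9
DUP     -> 9 9
PUSH 10 -> 9 9 10
STORE 0 -> 9 9
POP     -> 9
DUP     -> 9 9
POP     -> 9
PUSH -9 -> 9 -9
LT      -> 0
PUSH 1  -> 0 1
LT      -> 1
STORE 0 -> (empty)
PUSH 9  -> 9
PUSH 28 -> 9 28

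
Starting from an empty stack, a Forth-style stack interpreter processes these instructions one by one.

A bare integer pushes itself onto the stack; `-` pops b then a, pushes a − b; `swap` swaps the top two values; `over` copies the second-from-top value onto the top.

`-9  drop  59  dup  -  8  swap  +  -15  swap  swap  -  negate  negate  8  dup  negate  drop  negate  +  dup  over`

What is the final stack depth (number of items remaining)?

3

-9     -> [-9]
drop   -> []
59     -> [59]
dup    -> [59, 59]
-      -> [0]
8      -> [0, 8]
swap   -> [8, 0]
+      -> [8]
-15    -> [8, -15]
swap   -> [-15, 8]
swap   -> [8, -15]
-      -> [23]
negate -> [-23]
negate -> [23]
8      -> [23, 8]
dup    -> [23, 8, 8]
negate -> [23, 8, -8]
drop   -> [23, 8]
negate -> [23, -8]
+      -> [15]
dup    -> [15, 15]
over   -> [15, 15, 15]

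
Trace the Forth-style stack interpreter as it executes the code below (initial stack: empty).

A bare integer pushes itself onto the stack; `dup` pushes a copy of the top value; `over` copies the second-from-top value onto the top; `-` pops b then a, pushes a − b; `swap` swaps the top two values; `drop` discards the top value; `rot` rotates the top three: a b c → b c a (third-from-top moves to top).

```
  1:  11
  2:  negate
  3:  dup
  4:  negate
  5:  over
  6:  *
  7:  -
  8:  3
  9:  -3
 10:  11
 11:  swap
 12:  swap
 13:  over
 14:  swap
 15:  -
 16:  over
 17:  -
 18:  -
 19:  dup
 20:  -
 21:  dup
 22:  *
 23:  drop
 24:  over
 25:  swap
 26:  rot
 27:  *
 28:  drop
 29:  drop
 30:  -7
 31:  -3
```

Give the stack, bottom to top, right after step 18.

[110, 3, 8]

11     : [11]
negate : [-11]
dup    : [-11, -11]
negate : [-11, 11]
over   : [-11, 11, -11]
*      : [-11, -121]
-      : [110]
3      : [110, 3]
-3     : [110, 3, -3]
11     : [110, 3, -3, 11]
swap   : [110, 3, 11, -3]
swap   : [110, 3, -3, 11]
over   : [110, 3, -3, 11, -3]
swap   : [110, 3, -3, -3, 11]
-      : [110, 3, -3, -14]
over   : [110, 3, -3, -14, -3]
-      : [110, 3, -3, -11]
-      : [110, 3, 8]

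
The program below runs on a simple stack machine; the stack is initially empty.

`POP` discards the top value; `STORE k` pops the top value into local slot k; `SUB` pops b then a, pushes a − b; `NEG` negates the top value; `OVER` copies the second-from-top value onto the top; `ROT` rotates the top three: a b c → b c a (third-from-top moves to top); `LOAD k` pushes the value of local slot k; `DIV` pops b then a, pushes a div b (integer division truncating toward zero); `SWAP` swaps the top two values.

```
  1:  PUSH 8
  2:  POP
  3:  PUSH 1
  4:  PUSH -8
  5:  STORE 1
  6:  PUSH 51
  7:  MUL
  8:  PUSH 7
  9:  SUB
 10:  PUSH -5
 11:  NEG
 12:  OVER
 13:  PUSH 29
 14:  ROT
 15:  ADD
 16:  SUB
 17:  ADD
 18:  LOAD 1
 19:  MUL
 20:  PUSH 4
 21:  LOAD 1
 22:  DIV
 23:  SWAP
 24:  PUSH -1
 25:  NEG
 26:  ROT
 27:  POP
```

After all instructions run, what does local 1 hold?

-8

PUSH 8   [8]
POP      []
PUSH 1   [1]
PUSH -8  [1, -8]
STORE 1  [1]
PUSH 51  [1, 51]
MUL      [51]
PUSH 7   [51, 7]
SUB      [44]
PUSH -5  [44, -5]
NEG      [44, 5]
OVER     [44, 5, 44]
PUSH 29  [44, 5, 44, 29]
ROT      [44, 44, 29, 5]
ADD      [44, 44, 34]
SUB      [44, 10]
ADD      [54]
LOAD 1   [54, -8]
MUL      [-432]
PUSH 4   [-432, 4]
LOAD 1   [-432, 4, -8]
DIV      [-432, 0]
SWAP     [0, -432]
PUSH -1  [0, -432, -1]
NEG      [0, -432, 1]
ROT      [-432, 1, 0]
POP      [-432, 1]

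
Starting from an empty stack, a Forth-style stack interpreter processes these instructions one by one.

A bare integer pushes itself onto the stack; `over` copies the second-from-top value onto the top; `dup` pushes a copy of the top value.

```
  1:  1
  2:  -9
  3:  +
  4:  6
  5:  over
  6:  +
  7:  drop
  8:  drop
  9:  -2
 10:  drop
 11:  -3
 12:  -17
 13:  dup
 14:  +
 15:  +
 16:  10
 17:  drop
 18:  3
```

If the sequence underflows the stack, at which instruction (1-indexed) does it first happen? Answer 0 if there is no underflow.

1    : 1
-9   : 1 -9
+    : -8
6    : -8 6
over : -8 6 -8
+    : -8 -2
drop : -8
drop : (empty)
-2   : -2
drop : (empty)
-3   : -3
-17  : -3 -17
dup  : -3 -17 -17
+    : -3 -34
+    : -37
10   : -37 10
drop : -37
3    : -37 3

0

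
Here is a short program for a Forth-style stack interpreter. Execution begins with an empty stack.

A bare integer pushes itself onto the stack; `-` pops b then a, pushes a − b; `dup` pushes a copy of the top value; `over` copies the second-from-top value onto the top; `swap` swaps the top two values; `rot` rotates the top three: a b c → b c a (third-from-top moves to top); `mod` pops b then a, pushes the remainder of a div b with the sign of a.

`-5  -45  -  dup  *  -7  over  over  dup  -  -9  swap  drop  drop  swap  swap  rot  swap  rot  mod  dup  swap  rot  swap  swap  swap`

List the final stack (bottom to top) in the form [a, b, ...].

-5   -> [-5]
-45  -> [-5, -45]
-    -> [40]
dup  -> [40, 40]
*    -> [1600]
-7   -> [1600, -7]
over -> [1600, -7, 1600]
over -> [1600, -7, 1600, -7]
dup  -> [1600, -7, 1600, -7, -7]
-    -> [1600, -7, 1600, 0]
-9   -> [1600, -7, 1600, 0, -9]
swap -> [1600, -7, 1600, -9, 0]
drop -> [1600, -7, 1600, -9]
drop -> [1600, -7, 1600]
swap -> [1600, 1600, -7]
swap -> [1600, -7, 1600]
rot  -> [-7, 1600, 1600]
swap -> [-7, 1600, 1600]
rot  -> [1600, 1600, -7]
mod  -> [1600, 4]
dup  -> [1600, 4, 4]
swap -> [1600, 4, 4]
rot  -> [4, 4, 1600]
swap -> [4, 1600, 4]
swap -> [4, 4, 1600]
swap -> [4, 1600, 4]

[4, 1600, 4]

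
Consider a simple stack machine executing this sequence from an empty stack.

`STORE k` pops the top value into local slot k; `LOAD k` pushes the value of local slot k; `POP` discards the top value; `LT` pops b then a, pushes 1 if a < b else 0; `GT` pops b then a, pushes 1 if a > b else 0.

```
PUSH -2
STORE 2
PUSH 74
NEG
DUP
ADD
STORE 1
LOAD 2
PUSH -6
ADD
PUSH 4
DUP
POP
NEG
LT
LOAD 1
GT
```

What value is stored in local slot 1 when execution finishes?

-148

PUSH -2 → -2
STORE 2 → (empty)
PUSH 74 → 74
NEG     → -74
DUP     → -74 -74
ADD     → -148
STORE 1 → (empty)
LOAD 2  → -2
PUSH -6 → -2 -6
ADD     → -8
PUSH 4  → -8 4
DUP     → -8 4 4
POP     → -8 4
NEG     → -8 -4
LT      → 1
LOAD 1  → 1 -148
GT      → 1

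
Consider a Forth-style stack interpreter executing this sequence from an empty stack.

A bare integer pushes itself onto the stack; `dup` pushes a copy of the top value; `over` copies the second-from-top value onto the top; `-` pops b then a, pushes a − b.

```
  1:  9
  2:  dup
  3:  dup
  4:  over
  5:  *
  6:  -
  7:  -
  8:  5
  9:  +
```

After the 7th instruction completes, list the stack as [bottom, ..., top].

9     [9]
dup   [9, 9]
dup   [9, 9, 9]
over  [9, 9, 9, 9]
*     [9, 9, 81]
-     [9, -72]
-     [81]

[81]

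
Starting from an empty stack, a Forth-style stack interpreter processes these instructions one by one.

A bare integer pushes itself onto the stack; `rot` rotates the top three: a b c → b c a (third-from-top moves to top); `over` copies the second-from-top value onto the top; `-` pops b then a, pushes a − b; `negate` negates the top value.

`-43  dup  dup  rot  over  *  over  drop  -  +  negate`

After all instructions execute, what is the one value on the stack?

-43    : -43
dup    : -43 -43
dup    : -43 -43 -43
rot    : -43 -43 -43
over   : -43 -43 -43 -43
*      : -43 -43 1849
over   : -43 -43 1849 -43
drop   : -43 -43 1849
-      : -43 -1892
+      : -1935
negate : 1935

1935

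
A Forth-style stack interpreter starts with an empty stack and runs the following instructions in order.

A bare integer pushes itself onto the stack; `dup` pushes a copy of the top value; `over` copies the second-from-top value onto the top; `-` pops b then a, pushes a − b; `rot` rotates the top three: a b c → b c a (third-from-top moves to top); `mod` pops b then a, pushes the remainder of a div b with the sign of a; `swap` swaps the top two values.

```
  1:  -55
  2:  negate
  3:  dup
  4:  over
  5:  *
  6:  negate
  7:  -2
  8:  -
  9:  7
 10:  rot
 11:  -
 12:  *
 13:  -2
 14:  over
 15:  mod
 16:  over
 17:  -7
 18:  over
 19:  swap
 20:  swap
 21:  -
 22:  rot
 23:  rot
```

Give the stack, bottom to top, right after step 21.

[145104, -2, 145104, -145111]

-55    → [-55]
negate → [55]
dup    → [55, 55]
over   → [55, 55, 55]
*      → [55, 3025]
negate → [55, -3025]
-2     → [55, -3025, -2]
-      → [55, -3023]
7      → [55, -3023, 7]
rot    → [-3023, 7, 55]
-      → [-3023, -48]
*      → [145104]
-2     → [145104, -2]
over   → [145104, -2, 145104]
mod    → [145104, -2]
over   → [145104, -2, 145104]
-7     → [145104, -2, 145104, -7]
over   → [145104, -2, 145104, -7, 145104]
swap   → [145104, -2, 145104, 145104, -7]
swap   → [145104, -2, 145104, -7, 145104]
-      → [145104, -2, 145104, -145111]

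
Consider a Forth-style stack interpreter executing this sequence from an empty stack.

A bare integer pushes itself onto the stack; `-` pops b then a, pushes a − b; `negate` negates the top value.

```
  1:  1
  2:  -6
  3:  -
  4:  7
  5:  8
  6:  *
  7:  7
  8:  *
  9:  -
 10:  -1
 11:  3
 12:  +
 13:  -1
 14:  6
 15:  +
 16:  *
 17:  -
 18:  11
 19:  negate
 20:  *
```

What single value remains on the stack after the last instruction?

4345

1      → [1]
-6     → [1, -6]
-      → [7]
7      → [7, 7]
8      → [7, 7, 8]
*      → [7, 56]
7      → [7, 56, 7]
*      → [7, 392]
-      → [-385]
-1     → [-385, -1]
3      → [-385, -1, 3]
+      → [-385, 2]
-1     → [-385, 2, -1]
6      → [-385, 2, -1, 6]
+      → [-385, 2, 5]
*      → [-385, 10]
-      → [-395]
11     → [-395, 11]
negate → [-395, -11]
*      → [4345]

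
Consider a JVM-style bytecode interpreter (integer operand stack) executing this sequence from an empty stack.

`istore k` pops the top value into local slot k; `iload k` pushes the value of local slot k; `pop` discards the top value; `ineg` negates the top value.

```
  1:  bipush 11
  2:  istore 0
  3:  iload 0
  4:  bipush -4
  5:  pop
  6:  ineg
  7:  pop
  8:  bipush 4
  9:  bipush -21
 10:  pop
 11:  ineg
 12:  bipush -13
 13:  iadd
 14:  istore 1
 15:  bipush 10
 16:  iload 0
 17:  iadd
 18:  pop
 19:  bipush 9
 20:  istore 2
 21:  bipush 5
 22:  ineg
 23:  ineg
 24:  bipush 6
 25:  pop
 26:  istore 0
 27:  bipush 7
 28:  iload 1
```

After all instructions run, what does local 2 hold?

9

bipush 11  -> [11]
istore 0   -> []
iload 0    -> [11]
bipush -4  -> [11, -4]
pop        -> [11]
ineg       -> [-11]
pop        -> []
bipush 4   -> [4]
bipush -21 -> [4, -21]
pop        -> [4]
ineg       -> [-4]
bipush -13 -> [-4, -13]
iadd       -> [-17]
istore 1   -> []
bipush 10  -> [10]
iload 0    -> [10, 11]
iadd       -> [21]
pop        -> []
bipush 9   -> [9]
istore 2   -> []
bipush 5   -> [5]
ineg       -> [-5]
ineg       -> [5]
bipush 6   -> [5, 6]
pop        -> [5]
istore 0   -> []
bipush 7   -> [7]
iload 1    -> [7, -17]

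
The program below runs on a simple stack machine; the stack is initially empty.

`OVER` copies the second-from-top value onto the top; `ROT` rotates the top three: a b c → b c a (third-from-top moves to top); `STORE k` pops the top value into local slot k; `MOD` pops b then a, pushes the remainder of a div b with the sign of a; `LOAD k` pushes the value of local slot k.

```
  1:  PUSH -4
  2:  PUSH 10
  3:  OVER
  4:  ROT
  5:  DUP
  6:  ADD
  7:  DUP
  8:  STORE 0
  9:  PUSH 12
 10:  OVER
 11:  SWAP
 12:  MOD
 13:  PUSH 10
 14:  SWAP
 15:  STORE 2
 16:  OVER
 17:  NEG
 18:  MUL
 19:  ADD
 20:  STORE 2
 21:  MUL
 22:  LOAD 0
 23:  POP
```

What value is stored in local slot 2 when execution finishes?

PUSH -4  -4
PUSH 10  -4 10
OVER     -4 10 -4
ROT      10 -4 -4
DUP      10 -4 -4 -4
ADD      10 -4 -8
DUP      10 -4 -8 -8
STORE 0  10 -4 -8
PUSH 12  10 -4 -8 12
OVER     10 -4 -8 12 -8
SWAP     10 -4 -8 -8 12
MOD      10 -4 -8 -8
PUSH 10  10 -4 -8 -8 10
SWAP     10 -4 -8 10 -8
STORE 2  10 -4 -8 10
OVER     10 -4 -8 10 -8
NEG      10 -4 -8 10 8
MUL      10 -4 -8 80
ADD      10 -4 72
STORE 2  10 -4
MUL      -40
LOAD 0   -40 -8
POP      -40

72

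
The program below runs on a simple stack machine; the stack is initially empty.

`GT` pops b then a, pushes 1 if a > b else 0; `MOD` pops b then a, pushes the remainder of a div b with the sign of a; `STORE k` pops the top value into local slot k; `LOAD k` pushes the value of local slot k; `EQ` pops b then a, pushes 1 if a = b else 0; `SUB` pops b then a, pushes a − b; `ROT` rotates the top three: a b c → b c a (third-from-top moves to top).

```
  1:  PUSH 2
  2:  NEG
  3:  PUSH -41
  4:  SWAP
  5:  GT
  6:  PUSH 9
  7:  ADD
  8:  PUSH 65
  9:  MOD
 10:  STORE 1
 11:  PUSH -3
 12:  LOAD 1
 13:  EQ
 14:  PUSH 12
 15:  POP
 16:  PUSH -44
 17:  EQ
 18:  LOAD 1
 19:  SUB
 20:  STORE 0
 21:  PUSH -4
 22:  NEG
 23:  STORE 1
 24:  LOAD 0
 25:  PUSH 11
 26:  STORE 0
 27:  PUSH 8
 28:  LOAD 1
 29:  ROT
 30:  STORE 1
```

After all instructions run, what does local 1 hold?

PUSH 2   : 2
NEG      : -2
PUSH -41 : -2 -41
SWAP     : -41 -2
GT       : 0
PUSH 9   : 0 9
ADD      : 9
PUSH 65  : 9 65
MOD      : 9
STORE 1  : (empty)
PUSH -3  : -3
LOAD 1   : -3 9
EQ       : 0
PUSH 12  : 0 12
POP      : 0
PUSH -44 : 0 -44
EQ       : 0
LOAD 1   : 0 9
SUB      : -9
STORE 0  : (empty)
PUSH -4  : -4
NEG      : 4
STORE 1  : (empty)
LOAD 0   : -9
PUSH 11  : -9 11
STORE 0  : -9
PUSH 8   : -9 8
LOAD 1   : -9 8 4
ROT      : 8 4 -9
STORE 1  : 8 4

-9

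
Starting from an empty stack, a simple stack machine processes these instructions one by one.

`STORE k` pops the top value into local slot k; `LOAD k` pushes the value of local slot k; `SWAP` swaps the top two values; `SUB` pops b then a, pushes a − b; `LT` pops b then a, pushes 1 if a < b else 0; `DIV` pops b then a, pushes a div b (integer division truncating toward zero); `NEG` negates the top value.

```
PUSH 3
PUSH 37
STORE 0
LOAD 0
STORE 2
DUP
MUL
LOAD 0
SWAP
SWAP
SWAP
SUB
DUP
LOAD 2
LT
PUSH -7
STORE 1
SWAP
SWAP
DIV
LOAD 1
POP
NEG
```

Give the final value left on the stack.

PUSH 3  -> 3
PUSH 37 -> 3 37
STORE 0 -> 3
LOAD 0  -> 3 37
STORE 2 -> 3
DUP     -> 3 3
MUL     -> 9
LOAD 0  -> 9 37
SWAP    -> 37 9
SWAP    -> 9 37
SWAP    -> 37 9
SUB     -> 28
DUP     -> 28 28
LOAD 2  -> 28 28 37
LT      -> 28 1
PUSH -7 -> 28 1 -7
STORE 1 -> 28 1
SWAP    -> 1 28
SWAP    -> 28 1
DIV     -> 28
LOAD 1  -> 28 -7
POP     -> 28
NEG     -> -28

-28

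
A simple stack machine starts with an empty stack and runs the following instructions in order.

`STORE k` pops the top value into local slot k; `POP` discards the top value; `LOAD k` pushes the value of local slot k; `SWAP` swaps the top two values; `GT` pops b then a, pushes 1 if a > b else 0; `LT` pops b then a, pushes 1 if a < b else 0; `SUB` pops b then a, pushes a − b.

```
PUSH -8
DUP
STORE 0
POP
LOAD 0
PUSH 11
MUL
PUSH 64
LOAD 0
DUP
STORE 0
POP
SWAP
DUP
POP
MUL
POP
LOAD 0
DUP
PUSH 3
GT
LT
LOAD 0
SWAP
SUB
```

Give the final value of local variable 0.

PUSH -8 → -8
DUP     → -8 -8
STORE 0 → -8
POP     → (empty)
LOAD 0  → -8
PUSH 11 → -8 11
MUL     → -88
PUSH 64 → -88 64
LOAD 0  → -88 64 -8
DUP     → -88 64 -8 -8
STORE 0 → -88 64 -8
POP     → -88 64
SWAP    → 64 -88
DUP     → 64 -88 -88
POP     → 64 -88
MUL     → -5632
POP     → (empty)
LOAD 0  → -8
DUP     → -8 -8
PUSH 3  → -8 -8 3
GT      → -8 0
LT      → 1
LOAD 0  → 1 -8
SWAP    → -8 1
SUB     → -9

-8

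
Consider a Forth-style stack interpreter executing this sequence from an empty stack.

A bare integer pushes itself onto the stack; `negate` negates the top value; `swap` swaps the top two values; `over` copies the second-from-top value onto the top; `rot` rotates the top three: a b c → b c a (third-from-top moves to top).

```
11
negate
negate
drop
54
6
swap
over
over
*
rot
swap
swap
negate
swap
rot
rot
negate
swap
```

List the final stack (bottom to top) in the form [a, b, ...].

[324, 6, 54]

11     -> 11
negate -> -11
negate -> 11
drop   -> (empty)
54     -> 54
6      -> 54 6
swap   -> 6 54
over   -> 6 54 6
over   -> 6 54 6 54
*      -> 6 54 324
rot    -> 54 324 6
swap   -> 54 6 324
swap   -> 54 324 6
negate -> 54 324 -6
swap   -> 54 -6 324
rot    -> -6 324 54
rot    -> 324 54 -6
negate -> 324 54 6
swap   -> 324 6 54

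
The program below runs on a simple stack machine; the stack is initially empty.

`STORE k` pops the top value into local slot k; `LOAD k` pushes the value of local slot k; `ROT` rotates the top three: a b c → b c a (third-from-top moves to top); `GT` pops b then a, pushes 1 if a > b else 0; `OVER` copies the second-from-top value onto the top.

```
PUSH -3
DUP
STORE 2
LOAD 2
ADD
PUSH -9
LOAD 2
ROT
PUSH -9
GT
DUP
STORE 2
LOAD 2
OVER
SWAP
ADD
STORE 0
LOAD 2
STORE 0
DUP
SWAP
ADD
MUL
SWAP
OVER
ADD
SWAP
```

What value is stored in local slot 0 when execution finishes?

1

PUSH -3 → -3
DUP     → -3 -3
STORE 2 → -3
LOAD 2  → -3 -3
ADD     → -6
PUSH -9 → -6 -9
LOAD 2  → -6 -9 -3
ROT     → -9 -3 -6
PUSH -9 → -9 -3 -6 -9
GT      → -9 -3 1
DUP     → -9 -3 1 1
STORE 2 → -9 -3 1
LOAD 2  → -9 -3 1 1
OVER    → -9 -3 1 1 1
SWAP    → -9 -3 1 1 1
ADD     → -9 -3 1 2
STORE 0 → -9 -3 1
LOAD 2  → -9 -3 1 1
STORE 0 → -9 -3 1
DUP     → -9 -3 1 1
SWAP    → -9 -3 1 1
ADD     → -9 -3 2
MUL     → -9 -6
SWAP    → -6 -9
OVER    → -6 -9 -6
ADD     → -6 -15
SWAP    → -15 -6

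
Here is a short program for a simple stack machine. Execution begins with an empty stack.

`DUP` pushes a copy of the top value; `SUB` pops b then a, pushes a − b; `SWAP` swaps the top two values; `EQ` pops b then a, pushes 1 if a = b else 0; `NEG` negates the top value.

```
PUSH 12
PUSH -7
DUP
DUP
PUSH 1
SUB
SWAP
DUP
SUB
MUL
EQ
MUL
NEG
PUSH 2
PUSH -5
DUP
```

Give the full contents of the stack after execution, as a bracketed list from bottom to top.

[0, 2, -5, -5]

PUSH 12  [12]
PUSH -7  [12, -7]
DUP      [12, -7, -7]
DUP      [12, -7, -7, -7]
PUSH 1   [12, -7, -7, -7, 1]
SUB      [12, -7, -7, -8]
SWAP     [12, -7, -8, -7]
DUP      [12, -7, -8, -7, -7]
SUB      [12, -7, -8, 0]
MUL      [12, -7, 0]
EQ       [12, 0]
MUL      [0]
NEG      [0]
PUSH 2   [0, 2]
PUSH -5  [0, 2, -5]
DUP      [0, 2, -5, -5]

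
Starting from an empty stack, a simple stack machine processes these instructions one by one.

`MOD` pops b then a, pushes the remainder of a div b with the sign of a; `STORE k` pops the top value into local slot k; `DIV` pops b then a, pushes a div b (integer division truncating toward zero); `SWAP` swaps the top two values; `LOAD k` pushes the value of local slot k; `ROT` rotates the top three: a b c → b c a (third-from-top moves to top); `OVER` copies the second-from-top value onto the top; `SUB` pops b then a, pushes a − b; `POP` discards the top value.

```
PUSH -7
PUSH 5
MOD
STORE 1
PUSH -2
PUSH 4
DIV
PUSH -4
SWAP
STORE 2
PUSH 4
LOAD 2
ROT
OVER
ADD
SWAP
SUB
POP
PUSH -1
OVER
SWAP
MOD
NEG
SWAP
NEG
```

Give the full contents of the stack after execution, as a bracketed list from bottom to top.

PUSH -7 : [-7]
PUSH 5  : [-7, 5]
MOD     : [-2]
STORE 1 : []
PUSH -2 : [-2]
PUSH 4  : [-2, 4]
DIV     : [0]
PUSH -4 : [0, -4]
SWAP    : [-4, 0]
STORE 2 : [-4]
PUSH 4  : [-4, 4]
LOAD 2  : [-4, 4, 0]
ROT     : [4, 0, -4]
OVER    : [4, 0, -4, 0]
ADD     : [4, 0, -4]
SWAP    : [4, -4, 0]
SUB     : [4, -4]
POP     : [4]
PUSH -1 : [4, -1]
OVER    : [4, -1, 4]
SWAP    : [4, 4, -1]
MOD     : [4, 0]
NEG     : [4, 0]
SWAP    : [0, 4]
NEG     : [0, -4]

[0, -4]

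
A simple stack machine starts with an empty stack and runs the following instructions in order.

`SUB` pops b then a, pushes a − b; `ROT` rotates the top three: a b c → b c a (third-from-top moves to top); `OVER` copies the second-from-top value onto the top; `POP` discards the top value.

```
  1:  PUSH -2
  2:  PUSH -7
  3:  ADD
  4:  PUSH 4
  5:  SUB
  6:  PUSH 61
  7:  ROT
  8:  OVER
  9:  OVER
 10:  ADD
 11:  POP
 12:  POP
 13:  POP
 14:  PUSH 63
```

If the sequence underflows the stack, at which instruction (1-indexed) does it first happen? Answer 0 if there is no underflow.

7

PUSH -2 -> [-2]
PUSH -7 -> [-2, -7]
ADD     -> [-9]
PUSH 4  -> [-9, 4]
SUB     -> [-13]
PUSH 61 -> [-13, 61]
ROT  — needs 3 operands, stack has 2 → underflow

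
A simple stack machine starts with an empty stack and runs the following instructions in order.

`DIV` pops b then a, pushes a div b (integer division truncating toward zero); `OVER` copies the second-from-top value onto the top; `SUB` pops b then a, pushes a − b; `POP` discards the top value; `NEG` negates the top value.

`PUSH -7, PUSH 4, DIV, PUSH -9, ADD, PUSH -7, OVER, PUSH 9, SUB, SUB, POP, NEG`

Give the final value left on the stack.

PUSH -7 -> [-7]
PUSH 4  -> [-7, 4]
DIV     -> [-1]
PUSH -9 -> [-1, -9]
ADD     -> [-10]
PUSH -7 -> [-10, -7]
OVER    -> [-10, -7, -10]
PUSH 9  -> [-10, -7, -10, 9]
SUB     -> [-10, -7, -19]
SUB     -> [-10, 12]
POP     -> [-10]
NEG     -> [10]

10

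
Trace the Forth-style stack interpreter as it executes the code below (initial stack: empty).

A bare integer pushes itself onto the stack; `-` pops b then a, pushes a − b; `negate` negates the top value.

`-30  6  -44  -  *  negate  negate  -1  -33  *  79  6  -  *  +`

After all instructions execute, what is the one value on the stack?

909

-30    → -30
6      → -30 6
-44    → -30 6 -44
-      → -30 50
*      → -1500
negate → 1500
negate → -1500
-1     → -1500 -1
-33    → -1500 -1 -33
*      → -1500 33
79     → -1500 33 79
6      → -1500 33 79 6
-      → -1500 33 73
*      → -1500 2409
+      → 909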